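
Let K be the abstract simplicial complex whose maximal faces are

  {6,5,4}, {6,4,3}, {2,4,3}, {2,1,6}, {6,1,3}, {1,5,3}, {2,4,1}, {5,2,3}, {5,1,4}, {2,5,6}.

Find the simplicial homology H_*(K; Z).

H_0 ≅ Z,  H_1 ≅ Z/2,  H_2 = 0.

Order the vertices as 1 < 2 < 3 < 4 < 5 < 6. Listing each simplex with vertices in this order, K has dimension 2 with simplices:

  0-simplices (6): [1], [2], [3], [4], [5], [6]
  1-simplices (15): [1,2], [1,3], [1,4], [1,5], [1,6], [2,3], [2,4], [2,5], [2,6], [3,4], [3,5], [3,6], [4,5], [4,6], [5,6]
  2-simplices (10): [1,2,4], [1,2,6], [1,3,5], [1,3,6], [1,4,5], [2,3,4], [2,3,5], [2,5,6], [3,4,6], [4,5,6]

so the chain groups are C_0 ≅ Z^6, C_1 ≅ Z^15, C_2 ≅ Z^10.

∂_1: C_1 → C_0 is given by ∂[p,q] = [q] − [p]. For instance
  ∂[2,5] = [5] − [2].
This gives a 6×15 integer matrix of rank 5; reducing to Smith normal form yields diagonal entries (1,1,1,1,1).

Boundary ∂_2: C_2 → C_1 maps a triangle to the signed sum of its edges. For instance
  ∂[2,3,4] = [3,4] − [2,4] + [2,3],
  ∂[1,4,5] = [4,5] − [1,5] + [1,4].
The resulting 15×10 matrix has rank 10, and its Smith normal form has invariant factors (1,1,1,1,1,1,1,1,1,2).

Computing H_k = (kernel of ∂_k) / (image of ∂_{k+1}):

  H_0: rank C_0 − rank ∂_1 = 6 − 5 = 1, and the invariant factors of ∂_1 are all 1, so H_0 = Z.
  H_1: rank ker ∂_1 − rank ∂_2 = (15 − 5) − 10 = 0, and ∂_2 has invariant factor 2 > 1, so H_1 = Z/2.
  H_2: rank ker ∂_2 − rank ∂_3 = (10 − 10) − 0 = 0, and there is no ∂_3, so H_2 = 0.

As a check, the Euler characteristic is 6 − 15 + 10 = 1, which agrees with 1 − 0 + 0 = 1.
(K is a triangulation of the real projective plane RP^2.)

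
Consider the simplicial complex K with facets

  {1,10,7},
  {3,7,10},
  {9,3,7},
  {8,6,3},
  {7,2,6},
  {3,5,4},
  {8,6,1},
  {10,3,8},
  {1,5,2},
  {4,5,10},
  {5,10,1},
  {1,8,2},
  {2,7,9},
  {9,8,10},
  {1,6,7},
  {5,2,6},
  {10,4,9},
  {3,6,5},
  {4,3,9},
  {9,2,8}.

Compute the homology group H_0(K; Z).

K has 10 vertices, 30 edges, 20 triangles.
rank ∂_0 = 0, rank ∂_1 = 9 ⇒ b_0 = 10 − 0 − 9 = 1; all invariant factors of ∂_1 are 1 so no torsion. So H_0 ≅ Z.

H_0 ≅ Z.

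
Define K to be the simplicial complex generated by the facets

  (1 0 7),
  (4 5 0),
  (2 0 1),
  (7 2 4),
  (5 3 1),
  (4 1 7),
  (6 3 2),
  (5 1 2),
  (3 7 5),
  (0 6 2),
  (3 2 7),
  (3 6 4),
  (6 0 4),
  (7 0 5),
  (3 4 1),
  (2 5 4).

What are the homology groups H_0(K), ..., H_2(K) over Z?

H_0 ≅ Z,  H_1 ≅ Z^2,  H_2 ≅ Z.

We work with the vertex ordering 0 < 1 < 2 < 3 < 4 < 5 < 6 < 7. The simplices of K, each written with vertices in increasing order, are:

  0-simplices (8): [0], [1], [2], [3], [4], [5], [6], [7]
  1-simplices (24): (24 of them)
  2-simplices (16): [0,1,2], [0,1,7], [0,2,6], [0,4,5], [0,4,6], [0,5,7], [1,2,5], [1,3,4], [1,3,5], [1,4,7], [2,3,6], [2,3,7], [2,4,5], [2,4,7], [3,4,6], [3,5,7]

giving chain groups C_0 ≅ Z^8, C_1 ≅ Z^24, C_2 ≅ Z^16.

∂_1: C_1 → C_0 sends each edge [p,q] (with p < q) to q − p. For instance
  ∂[0,4] = [4] − [0].
As a 8×24 matrix over Z this has rank 7, with invariant factors (1,1,1,1,1,1,1).

The boundary map ∂_2: C_2 → C_1 maps a triangle to the signed sum of its edges. For instance
  ∂[0,2,6] = [2,6] − [0,6] + [0,2],
  ∂[0,4,5] = [4,5] − [0,5] + [0,4].
The 24×16 boundary matrix has rank 15 and Smith normal form diag(1,1,1,1,1,1,1,1,1,1,1,1,1,1,1).

Now H_k = ker ∂_k / im ∂_{k+1}, so:

  H_0: rank C_0 − rank ∂_1 = 8 − 7 = 1, and the invariant factors of ∂_1 are all 1, so H_0 ≅ Z.
  H_1: rank ker ∂_1 − rank ∂_2 = (24 − 7) − 15 = 2, and the invariant factors of ∂_2 are all 1, so H_1 ≅ Z^2.
  H_2: rank ker ∂_2 − rank ∂_3 = (16 − 15) − 0 = 1, and there is no ∂_3, so H_2 ≅ Z.

As a check, the Euler characteristic is 8 − 24 + 16 = 0, which agrees with 1 − 2 + 1 = 0.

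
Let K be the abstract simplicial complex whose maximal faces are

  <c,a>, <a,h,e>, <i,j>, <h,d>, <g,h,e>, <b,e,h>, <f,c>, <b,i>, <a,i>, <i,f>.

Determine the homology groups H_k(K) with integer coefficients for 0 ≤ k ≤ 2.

H_0 = Z,  H_1 = Z^2,  H_2 = 0.

Fix the vertex order a < b < c < d < e < f < g < h < i < j and write every simplex with vertices in increasing order. Then dim K = 2 and the simplices of K are:

  0-simplices (10): a, b, c, d, e, f, g, h, i, j
  1-simplices (14): ac, ae, ah, ai, be, bh, bi, cf, dh, eg, eh, fi, gh, ij
  2-simplices (3): aeh, beh, egh

so the chain groups are C_0 ≅ Z^10, C_1 ≅ Z^14, C_2 ≅ Z^3.

The boundary map ∂_1: C_1 → C_0 maps an edge to its endpoints' difference, ∂[p,q] = q − p. For instance
  ∂ah = h − a.
As a 10×14 matrix over Z this has rank 9, with invariant factors (1,1,1,1,1,1,1,1,1).

The boundary map ∂_2: C_2 → C_1 acts by ∂[p,q,r] = [q,r] − [p,r] + [p,q]. For instance
  ∂aeh = eh − ah + ae,
  ∂beh = eh − bh + be.
This gives a 14×3 integer matrix of rank 3; reducing to Smith normal form yields diagonal entries (1,1,1).

Now H_k = ker ∂_k / im ∂_{k+1}, so:

  H_0: rank C_0 − rank ∂_1 = 10 − 9 = 1, and the invariant factors of ∂_1 are all 1, so H_0 = Z.
  H_1: rank ker ∂_1 − rank ∂_2 = (14 − 9) − 3 = 2, and the invariant factors of ∂_2 are all 1, so H_1 = Z^2.
  H_2: rank ker ∂_2 − rank ∂_3 = (3 − 3) − 0 = 0, and there is no ∂_3, so H_2 = 0.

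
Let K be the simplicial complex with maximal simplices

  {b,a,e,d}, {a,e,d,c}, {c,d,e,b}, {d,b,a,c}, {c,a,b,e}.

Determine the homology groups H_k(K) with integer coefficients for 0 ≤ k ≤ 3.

Fix the vertex order a < b < c < d < e and write every simplex with vertices in increasing order. Then dim K = 3 and the simplices of K are:

  0-simplices (5): a, b, c, d, e
  1-simplices (10): ab, ac, ad, ae, bc, bd, be, cd, ce, de
  2-simplices (10): abc, abd, abe, acd, ace, ade, bcd, bce, bde, cde
  3-simplices (5): abcd, abce, abde, acde, bcde

giving chain groups C_0 ≅ Z^5, C_1 ≅ Z^10, C_2 ≅ Z^10, C_3 ≅ Z^5.

∂_1: C_1 → C_0 is given by ∂[p,q] = [q] − [p].
This gives a 5×10 integer matrix of rank 4; reducing to Smith normal form yields diagonal entries (1,1,1,1).

∂_2: C_2 → C_1 acts by ∂[p,q,r] = [q,r] − [p,r] + [p,q]. For instance
  ∂abc = bc − ac + ab,
  ∂bce = ce − be + bc.
The resulting 10×10 matrix has rank 6, and its Smith normal form has invariant factors (1,1,1,1,1,1).

∂_3: C_3 → C_2 sends each 3-simplex σ to the alternating sum Σ_i (−1)^i (σ with its i-th vertex removed). For instance
  ∂acde = cde − ade + ace − acd,
  ∂bcde = cde − bde + bce − bcd.
The 10×5 boundary matrix has rank 4 and Smith normal form diag(1,1,1,1).

Computing H_k = (kernel of ∂_k) / (image of ∂_{k+1}):

  H_0: rank C_0 − rank ∂_1 = 5 − 4 = 1, and the invariant factors of ∂_1 are all 1, so H_0 ≅ Z.
  H_1: rank ker ∂_1 − rank ∂_2 = (10 − 4) − 6 = 0, and the invariant factors of ∂_2 are all 1, so H_1 ≅ 0.
  H_2: rank ker ∂_2 − rank ∂_3 = (10 − 6) − 4 = 0, and the invariant factors of ∂_3 are all 1, so H_2 ≅ 0.
  H_3: rank ker ∂_3 − rank ∂_4 = (5 − 4) − 0 = 1, and there is no ∂_4, so H_3 ≅ Z.

(K is a triangulation of the 3-sphere S^3.)

H_0 = Z,  H_1 = 0,  H_2 = 0,  H_3 = Z.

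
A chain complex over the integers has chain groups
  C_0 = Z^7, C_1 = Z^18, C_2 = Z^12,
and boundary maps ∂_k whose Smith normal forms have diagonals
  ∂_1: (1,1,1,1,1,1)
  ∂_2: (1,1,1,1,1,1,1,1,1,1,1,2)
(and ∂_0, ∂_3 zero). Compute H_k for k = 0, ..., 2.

H_0: b_0 = 7 − 0 − 6 = 1; torsion from ∂_1 factors > 1: none. So H_0 ≅ Z.
H_1: b_1 = 18 − 6 − 12 = 0; torsion from ∂_2 factors > 1: [2]. So H_1 ≅ Z_2.
H_2: b_2 = 12 − 12 − 0 = 0; torsion from ∂_3 factors > 1: none. So H_2 ≅ 0.

H_0 ≅ Z,  H_1 ≅ Z_2,  H_2 = 0.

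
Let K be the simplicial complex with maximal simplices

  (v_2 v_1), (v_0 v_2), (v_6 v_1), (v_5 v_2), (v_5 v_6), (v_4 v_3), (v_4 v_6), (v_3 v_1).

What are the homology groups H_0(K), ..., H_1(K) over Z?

H_0 ≅ Z,  H_1 ≅ Z^2.

Take the total order v_0 < v_1 < v_2 < v_3 < v_4 < v_5 < v_6 on the vertex set. Then K (dimension 1) consists of the simplices:

  0-simplices (7): [v_0], [v_1], [v_2], [v_3], [v_4], [v_5], [v_6]
  1-simplices (8): [v_0,v_2], [v_1,v_2], [v_1,v_3], [v_1,v_6], [v_2,v_5], [v_3,v_4], [v_4,v_6], [v_5,v_6]

Hence C_0 ≅ Z^7, C_1 ≅ Z^8.

Boundary ∂_1: C_1 → C_0 maps an edge to its endpoints' difference, ∂[p,q] = q − p. For instance
  ∂[v_1,v_2] = [v_2] − [v_1].
This gives a 7×8 integer matrix of rank 6; reducing to Smith normal form yields diagonal entries (1,1,1,1,1,1).

From H_k ≅ ker(∂_k) / im(∂_{k+1}) we obtain:

  H_0: rank C_0 − rank ∂_1 = 7 − 6 = 1, and the invariant factors of ∂_1 are all 1, so H_0 = Z.
  H_1: rank ker ∂_1 − rank ∂_2 = (8 − 6) − 0 = 2, and there is no ∂_2, so H_1 = Z^2.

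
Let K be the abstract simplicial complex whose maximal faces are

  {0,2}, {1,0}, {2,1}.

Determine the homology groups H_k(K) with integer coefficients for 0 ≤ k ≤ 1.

K has 3 vertices, 3 edges.
rank ∂_0 = 0, rank ∂_1 = 2 ⇒ b_0 = 3 − 0 − 2 = 1; all invariant factors of ∂_1 are 1 so no torsion. So H_0 ≅ Z.
rank ∂_1 = 2, rank ∂_2 = 0 ⇒ b_1 = 3 − 2 − 0 = 1. So H_1 ≅ Z.

H_0 ≅ Z,  H_1 ≅ Z.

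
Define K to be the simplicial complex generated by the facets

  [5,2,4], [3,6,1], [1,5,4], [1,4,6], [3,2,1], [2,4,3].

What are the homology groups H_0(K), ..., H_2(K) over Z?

Fix the vertex order 1 < 2 < 3 < 4 < 5 < 6 and write every simplex with vertices in increasing order. Then dim K = 2 and the simplices of K are:

  0-simplices (6): [1], [2], [3], [4], [5], [6]
  1-simplices (12): [1,2], [1,3], [1,4], [1,5], [1,6], [2,3], [2,4], [2,5], [3,4], [3,6], [4,5], [4,6]
  2-simplices (6): [1,2,3], [1,3,6], [1,4,5], [1,4,6], [2,3,4], [2,4,5]

so the chain groups are C_0 ≅ Z^6, C_1 ≅ Z^12, C_2 ≅ Z^6.

The boundary map ∂_1: C_1 → C_0 maps an edge to its endpoints' difference, ∂[p,q] = q − p. For instance
  ∂[2,5] = [5] − [2].
The resulting 6×12 matrix has rank 5, and its Smith normal form has invariant factors (1,1,1,1,1).

∂_2: C_2 → C_1 maps a triangle to the signed sum of its edges. For instance
  ∂[2,3,4] = [3,4] − [2,4] + [2,3],
  ∂[1,3,6] = [3,6] − [1,6] + [1,3].
The resulting 12×6 matrix has rank 6, and its Smith normal form has invariant factors (1,1,1,1,1,1).

Reading off H_k = ker ∂_k / im ∂_{k+1}:

  H_0: rank C_0 − rank ∂_1 = 6 − 5 = 1, and the invariant factors of ∂_1 are all 1, so H_0 = Z.
  H_1: rank ker ∂_1 − rank ∂_2 = (12 − 5) − 6 = 1, and the invariant factors of ∂_2 are all 1, so H_1 = Z.
  H_2: rank ker ∂_2 − rank ∂_3 = (6 − 6) − 0 = 0, and there is no ∂_3, so H_2 = 0.

(K is a triangulation of the cylinder S^1 x I.)

H_0 = Z,  H_1 = Z,  H_2 = 0.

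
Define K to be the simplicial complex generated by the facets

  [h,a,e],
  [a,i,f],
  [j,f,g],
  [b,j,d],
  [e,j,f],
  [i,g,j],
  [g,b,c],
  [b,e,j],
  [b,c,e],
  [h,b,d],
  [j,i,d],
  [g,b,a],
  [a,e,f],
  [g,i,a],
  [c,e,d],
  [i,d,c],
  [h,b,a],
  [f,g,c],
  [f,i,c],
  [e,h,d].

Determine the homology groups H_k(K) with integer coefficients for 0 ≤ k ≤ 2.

Take the total order a < b < c < d < e < f < g < h < i < j on the vertex set. Then K (dimension 2) consists of the simplices:

  0-simplices (10): a, b, c, d, e, f, g, h, i, j
  1-simplices (30): ab, ae, af, ag, ah, ai, bc, bd, be, bg, bh, bj, cd, ce, cf, cg, ci, de, dh, di, dj, ef, eh, ej, fg, fi, fj, gi, gj, ij
  2-simplices (20): abg, abh, aef, aeh, afi, agi, bce, bcg, bdh, bdj, bej, cde, cdi, cfg, cfi, deh, dij, efj, fgj, gij

Hence C_0 ≅ Z^10, C_1 ≅ Z^30, C_2 ≅ Z^20.

∂_1: C_1 → C_0 is given by ∂[p,q] = [q] − [p].
The 10×30 boundary matrix has rank 9 and Smith normal form diag(1,1,1,1,1,1,1,1,1).

Boundary ∂_2: C_2 → C_1 sends each 2-simplex [p,q,r] to [q,r] − [p,r] + [p,q]. For instance
  ∂cfg = fg − cg + cf,
  ∂abg = bg − ag + ab.
The resulting 30×20 matrix has rank 20, and its Smith normal form has invariant factors (1,1,1,1,1,1,1,1,1,1,1,1,1,1,1,1,1,1,1,2).

Reading off H_k = ker ∂_k / im ∂_{k+1}:

  H_0: rank C_0 − rank ∂_1 = 10 − 9 = 1, and the invariant factors of ∂_1 are all 1, so H_0 = Z.
  H_1: rank ker ∂_1 − rank ∂_2 = (30 − 9) − 20 = 1, and ∂_2 has invariant factor 2 > 1, so H_1 = Z ⊕ Z_2.
  H_2: rank ker ∂_2 − rank ∂_3 = (20 − 20) − 0 = 0, and there is no ∂_3, so H_2 = 0.

(K is a triangulation of the Klein bottle.)

H_0 ≅ Z,  H_1 ≅ Z ⊕ Z_2,  H_2 = 0.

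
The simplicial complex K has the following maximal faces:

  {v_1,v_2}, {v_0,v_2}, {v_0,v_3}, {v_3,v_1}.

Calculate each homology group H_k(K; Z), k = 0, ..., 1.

We work with the vertex ordering v_0 < v_1 < v_2 < v_3. The simplices of K, each written with vertices in increasing order, are:

  0-simplices (4): [v_0], [v_1], [v_2], [v_3]
  1-simplices (4): [v_0,v_2], [v_0,v_3], [v_1,v_2], [v_1,v_3]

giving chain groups C_0 ≅ Z^4, C_1 ≅ Z^4.

∂_1: C_1 → C_0 sends each edge [p,q] (with p < q) to q − p. For instance
  ∂[v_0,v_3] = [v_3] − [v_0].
This gives a 4×4 integer matrix of rank 3; reducing to Smith normal form yields diagonal entries (1,1,1).

Computing H_k = (kernel of ∂_k) / (image of ∂_{k+1}):

  H_0: rank C_0 − rank ∂_1 = 4 − 3 = 1, and the invariant factors of ∂_1 are all 1, so H_0 ≅ Z.
  H_1: rank ker ∂_1 − rank ∂_2 = (4 − 3) − 0 = 1, and there is no ∂_2, so H_1 ≅ Z.

H_0 = Z,  H_1 = Z.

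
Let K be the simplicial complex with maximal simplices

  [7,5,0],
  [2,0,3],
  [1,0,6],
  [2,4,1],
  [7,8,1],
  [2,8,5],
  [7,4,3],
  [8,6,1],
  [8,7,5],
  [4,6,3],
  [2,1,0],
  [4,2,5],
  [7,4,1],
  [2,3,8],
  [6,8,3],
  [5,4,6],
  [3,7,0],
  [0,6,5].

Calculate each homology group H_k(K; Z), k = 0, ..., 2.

K has 9 vertices, 27 edges, 18 triangles.
rank ∂_0 = 0, rank ∂_1 = 8 ⇒ b_0 = 9 − 0 − 8 = 1; all invariant factors of ∂_1 are 1 so no torsion. So H_0 ≅ Z.
rank ∂_1 = 8, rank ∂_2 = 17 ⇒ b_1 = 27 − 8 − 17 = 2; all invariant factors of ∂_2 are 1 so no torsion. So H_1 ≅ Z^2.
rank ∂_2 = 17, rank ∂_3 = 0 ⇒ b_2 = 18 − 17 − 0 = 1. So H_2 ≅ Z.

H_0 = Z,  H_1 = Z^2,  H_2 = Z.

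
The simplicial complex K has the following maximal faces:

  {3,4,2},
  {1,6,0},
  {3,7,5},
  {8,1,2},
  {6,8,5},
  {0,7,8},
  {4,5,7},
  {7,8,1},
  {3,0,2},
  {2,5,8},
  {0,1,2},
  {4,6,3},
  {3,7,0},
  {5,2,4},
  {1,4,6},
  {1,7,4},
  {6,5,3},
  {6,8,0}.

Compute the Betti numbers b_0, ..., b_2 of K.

b_0 = 1, b_1 = 1, b_2 = 0.

Fix the vertex order 0 < 1 < 2 < 3 < 4 < 5 < 6 < 7 < 8 and write every simplex with vertices in increasing order. Then dim K = 2 and the simplices of K are:

  0-simplices (9): [0], [1], [2], [3], [4], [5], [6], [7], [8]
  1-simplices (27): (27 of them)
  2-simplices (18): [0,1,2], [0,1,6], [0,2,3], [0,3,7], [0,6,8], [0,7,8], [1,2,8], [1,4,6], [1,4,7], [1,7,8], [2,3,4], [2,4,5], [2,5,8], [3,4,6], [3,5,6], [3,5,7], [4,5,7], [5,6,8]

Hence C_0 ≅ Z^9, C_1 ≅ Z^27, C_2 ≅ Z^18.

∂_1: C_1 → C_0 sends each edge [p,q] (with p < q) to q − p. For instance
  ∂[0,7] = [7] − [0].
The 9×27 boundary matrix has rank 8 and Smith normal form diag(1,1,1,1,1,1,1,1).

Boundary ∂_2: C_2 → C_1 sends each 2-simplex [p,q,r] to [q,r] − [p,r] + [p,q]. For instance
  ∂[0,2,3] = [2,3] − [0,3] + [0,2],
  ∂[1,2,8] = [2,8] − [1,8] + [1,2].
The resulting 27×18 matrix has rank 18, and its Smith normal form has invariant factors (1,1,1,1,1,1,1,1,1,1,1,1,1,1,1,1,1,2).

Reading off H_k = ker ∂_k / im ∂_{k+1}:

  H_0: rank C_0 − rank ∂_1 = 9 − 8 = 1, and the invariant factors of ∂_1 are all 1, so H_0 = Z.
  H_1: rank ker ∂_1 − rank ∂_2 = (27 − 8) − 18 = 1, and ∂_2 has invariant factor 2 > 1, so H_1 = Z ⊕ Z_2.
  H_2: rank ker ∂_2 − rank ∂_3 = (18 − 18) − 0 = 0, and there is no ∂_3, so H_2 = 0.

Hence the Betti numbers are b_0 = 1, b_1 = 1, b_2 = 0.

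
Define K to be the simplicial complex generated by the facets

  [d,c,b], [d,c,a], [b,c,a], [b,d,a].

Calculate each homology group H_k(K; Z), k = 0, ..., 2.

H_0 ≅ Z,  H_1 = 0,  H_2 ≅ Z.

Take the total order a < b < c < d on the vertex set. Then K (dimension 2) consists of the simplices:

  0-simplices (4): a, b, c, d
  1-simplices (6): ab, ac, ad, bc, bd, cd
  2-simplices (4): abc, abd, acd, bcd

Hence C_0 ≅ Z^4, C_1 ≅ Z^6, C_2 ≅ Z^4.

∂_1: C_1 → C_0 is given by ∂[p,q] = [q] − [p]. For instance
  ∂ab = b − a.
The 4×6 boundary matrix has rank 3 and Smith normal form diag(1,1,1).

The boundary map ∂_2: C_2 → C_1 maps a triangle to the signed sum of its edges. For instance
  ∂bcd = cd − bd + bc,
  ∂acd = cd − ad + ac.
The resulting 6×4 matrix has rank 3, and its Smith normal form has invariant factors (1,1,1).

Computing H_k = (kernel of ∂_k) / (image of ∂_{k+1}):

  H_0: rank C_0 − rank ∂_1 = 4 − 3 = 1, and the invariant factors of ∂_1 are all 1, so H_0 = Z.
  H_1: rank ker ∂_1 − rank ∂_2 = (6 − 3) − 3 = 0, and the invariant factors of ∂_2 are all 1, so H_1 = 0.
  H_2: rank ker ∂_2 − rank ∂_3 = (4 − 3) − 0 = 1, and there is no ∂_3, so H_2 = Z.

As a check, the Euler characteristic is 4 − 6 + 4 = 2, which agrees with 1 − 0 + 1 = 2.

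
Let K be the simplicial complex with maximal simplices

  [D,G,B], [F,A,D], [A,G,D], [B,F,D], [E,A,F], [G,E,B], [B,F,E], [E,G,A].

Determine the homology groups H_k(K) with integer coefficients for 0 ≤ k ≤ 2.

H_0 = Z,  H_1 = 0,  H_2 = Z.

Order the vertices as A < B < D < E < F < G. Listing each simplex with vertices in this order, K has dimension 2 with simplices:

  0-simplices (6): A, B, D, E, F, G
  1-simplices (12): AD, AE, AF, AG, BD, BE, BF, BG, DF, DG, EF, EG
  2-simplices (8): ADF, ADG, AEF, AEG, BDF, BDG, BEF, BEG

giving chain groups C_0 ≅ Z^6, C_1 ≅ Z^12, C_2 ≅ Z^8.

Boundary ∂_1: C_1 → C_0 sends each edge [p,q] (with p < q) to q − p.
The 6×12 boundary matrix has rank 5 and Smith normal form diag(1,1,1,1,1).

Boundary ∂_2: C_2 → C_1 sends each 2-simplex [p,q,r] to [q,r] − [p,r] + [p,q]. For instance
  ∂ADF = DF − AF + AD,
  ∂BDF = DF − BF + BD.
This gives a 12×8 integer matrix of rank 7; reducing to Smith normal form yields diagonal entries (1,1,1,1,1,1,1).

Computing H_k = (kernel of ∂_k) / (image of ∂_{k+1}):

  H_0: rank C_0 − rank ∂_1 = 6 − 5 = 1, and the invariant factors of ∂_1 are all 1, so H_0 ≅ Z.
  H_1: rank ker ∂_1 − rank ∂_2 = (12 − 5) − 7 = 0, and the invariant factors of ∂_2 are all 1, so H_1 ≅ 0.
  H_2: rank ker ∂_2 − rank ∂_3 = (8 − 7) − 0 = 1, and there is no ∂_3, so H_2 ≅ Z.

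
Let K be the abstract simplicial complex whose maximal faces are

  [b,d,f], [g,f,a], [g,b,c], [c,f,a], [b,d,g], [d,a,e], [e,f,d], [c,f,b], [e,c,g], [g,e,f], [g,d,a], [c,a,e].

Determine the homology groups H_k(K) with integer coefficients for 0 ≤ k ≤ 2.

H_0 = Z,  H_1 = Z/2Z,  H_2 = 0.

Fix the vertex order a < b < c < d < e < f < g and write every simplex with vertices in increasing order. Then dim K = 2 and the simplices of K are:

  0-simplices (7): a, b, c, d, e, f, g
  1-simplices (18): ac, ad, ae, af, ag, bc, bd, bf, bg, ce, cf, cg, de, df, dg, ef, eg, fg
  2-simplices (12): ace, acf, ade, adg, afg, bcf, bcg, bdf, bdg, ceg, def, efg

Hence C_0 ≅ Z^7, C_1 ≅ Z^18, C_2 ≅ Z^12.

∂_1: C_1 → C_0 maps an edge to its endpoints' difference, ∂[p,q] = q − p. For instance
  ∂bg = g − b.
The resulting 7×18 matrix has rank 6, and its Smith normal form has invariant factors (1,1,1,1,1,1).

Boundary ∂_2: C_2 → C_1 maps a triangle to the signed sum of its edges. For instance
  ∂bcg = cg − bg + bc,
  ∂def = ef − df + de.
The 18×12 boundary matrix has rank 12 and Smith normal form diag(1,1,1,1,1,1,1,1,1,1,1,2).

From H_k ≅ ker(∂_k) / im(∂_{k+1}) we obtain:

  H_0: rank C_0 − rank ∂_1 = 7 − 6 = 1, and the invariant factors of ∂_1 are all 1, so H_0 ≅ Z.
  H_1: rank ker ∂_1 − rank ∂_2 = (18 − 6) − 12 = 0, and ∂_2 has invariant factor 2 > 1, so H_1 ≅ Z/2Z.
  H_2: rank ker ∂_2 − rank ∂_3 = (12 − 12) − 0 = 0, and there is no ∂_3, so H_2 ≅ 0.

(K is a triangulation of the real projective plane RP^2.)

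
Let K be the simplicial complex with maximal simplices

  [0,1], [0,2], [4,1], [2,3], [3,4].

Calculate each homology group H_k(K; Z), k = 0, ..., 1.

H_0 ≅ Z,  H_1 ≅ Z.

K has 5 vertices, 5 edges.
rank ∂_0 = 0, rank ∂_1 = 4 ⇒ b_0 = 5 − 0 − 4 = 1; all invariant factors of ∂_1 are 1 so no torsion. So H_0 ≅ Z.
rank ∂_1 = 4, rank ∂_2 = 0 ⇒ b_1 = 5 − 4 − 0 = 1. So H_1 ≅ Z.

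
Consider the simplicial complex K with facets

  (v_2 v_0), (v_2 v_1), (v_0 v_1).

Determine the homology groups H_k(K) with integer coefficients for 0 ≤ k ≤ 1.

We work with the vertex ordering v_0 < v_1 < v_2. The simplices of K, each written with vertices in increasing order, are:

  0-simplices (3): [v_0], [v_1], [v_2]
  1-simplices (3): [v_0,v_1], [v_0,v_2], [v_1,v_2]

Hence C_0 ≅ Z^3, C_1 ≅ Z^3.

Boundary ∂_1: C_1 → C_0 sends each edge [p,q] (with p < q) to q − p.
The 3×3 boundary matrix has rank 2 and Smith normal form diag(1,1).

From H_k ≅ ker(∂_k) / im(∂_{k+1}) we obtain:

  H_0: rank C_0 − rank ∂_1 = 3 − 2 = 1, and the invariant factors of ∂_1 are all 1, so H_0 = Z.
  H_1: rank ker ∂_1 − rank ∂_2 = (3 − 2) − 0 = 1, and there is no ∂_2, so H_1 = Z.

(K is a triangulation of the circle S^1.)

H_0 ≅ Z,  H_1 ≅ Z.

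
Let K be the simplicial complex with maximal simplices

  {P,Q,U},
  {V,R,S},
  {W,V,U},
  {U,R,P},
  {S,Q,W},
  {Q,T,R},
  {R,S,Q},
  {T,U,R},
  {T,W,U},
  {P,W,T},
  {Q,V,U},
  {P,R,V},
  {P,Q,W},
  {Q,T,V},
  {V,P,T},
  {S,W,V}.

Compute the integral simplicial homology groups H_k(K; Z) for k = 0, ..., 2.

H_0 = Z,  H_1 = Z^2,  H_2 = Z.

Take the total order P < Q < R < S < T < U < V < W on the vertex set. Then K (dimension 2) consists of the simplices:

  0-simplices (8): P, Q, R, S, T, U, V, W
  1-simplices (24): PQ, PR, PT, PU, PV, PW, QR, QS, QT, QU, QV, QW, RS, RT, RU, RV, SV, SW, TU, TV, TW, UV, UW, VW
  2-simplices (16): PQU, PQW, PRU, PRV, PTV, PTW, QRS, QRT, QSW, QTV, QUV, RSV, RTU, SVW, TUW, UVW

giving chain groups C_0 ≅ Z^8, C_1 ≅ Z^24, C_2 ≅ Z^16.

The boundary map ∂_1: C_1 → C_0 sends each edge [p,q] (with p < q) to q − p. For instance
  ∂PW = W − P.
The 8×24 boundary matrix has rank 7 and Smith normal form diag(1,1,1,1,1,1,1).

∂_2: C_2 → C_1 sends each 2-simplex [p,q,r] to [q,r] − [p,r] + [p,q]. For instance
  ∂RSV = SV − RV + RS,
  ∂PQU = QU − PU + PQ.
The 24×16 boundary matrix has rank 15 and Smith normal form diag(1,1,1,1,1,1,1,1,1,1,1,1,1,1,1).

Now H_k = ker ∂_k / im ∂_{k+1}, so:

  H_0: rank C_0 − rank ∂_1 = 8 − 7 = 1, and the invariant factors of ∂_1 are all 1, so H_0 ≅ Z.
  H_1: rank ker ∂_1 − rank ∂_2 = (24 − 7) − 15 = 2, and the invariant factors of ∂_2 are all 1, so H_1 ≅ Z^2.
  H_2: rank ker ∂_2 − rank ∂_3 = (16 − 15) − 0 = 1, and there is no ∂_3, so H_2 ≅ Z.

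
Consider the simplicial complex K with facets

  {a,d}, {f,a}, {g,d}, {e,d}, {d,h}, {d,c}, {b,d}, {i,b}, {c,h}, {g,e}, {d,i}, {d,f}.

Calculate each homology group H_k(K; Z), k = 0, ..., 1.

K has 9 vertices, 12 edges.
rank ∂_0 = 0, rank ∂_1 = 8 ⇒ b_0 = 9 − 0 − 8 = 1; all invariant factors of ∂_1 are 1 so no torsion. So H_0 ≅ Z.
rank ∂_1 = 8, rank ∂_2 = 0 ⇒ b_1 = 12 − 8 − 0 = 4. So H_1 ≅ Z^4.

H_0 = Z,  H_1 = Z^4.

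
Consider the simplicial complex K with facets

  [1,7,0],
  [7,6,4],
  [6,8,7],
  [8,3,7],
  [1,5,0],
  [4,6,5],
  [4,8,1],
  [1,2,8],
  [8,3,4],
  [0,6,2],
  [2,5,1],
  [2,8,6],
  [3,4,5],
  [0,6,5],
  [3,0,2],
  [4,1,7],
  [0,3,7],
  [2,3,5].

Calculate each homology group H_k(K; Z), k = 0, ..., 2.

H_0 ≅ Z,  H_1 ≅ Z ⊕ Z/2,  H_2 = 0.

Order the vertices as 0 < 1 < 2 < 3 < 4 < 5 < 6 < 7 < 8. Listing each simplex with vertices in this order, K has dimension 2 with simplices:

  0-simplices (9): [0], [1], [2], [3], [4], [5], [6], [7], [8]
  1-simplices (27): (27 of them)
  2-simplices (18): [0,1,5], [0,1,7], [0,2,3], [0,2,6], [0,3,7], [0,5,6], [1,2,5], [1,2,8], [1,4,7], [1,4,8], [2,3,5], [2,6,8], [3,4,5], [3,4,8], [3,7,8], [4,5,6], [4,6,7], [6,7,8]

giving chain groups C_0 ≅ Z^9, C_1 ≅ Z^27, C_2 ≅ Z^18.

The boundary map ∂_1: C_1 → C_0 sends each edge [p,q] (with p < q) to q − p. For instance
  ∂[7,8] = [8] − [7].
As a 9×27 matrix over Z this has rank 8, with invariant factors (1,1,1,1,1,1,1,1).

∂_2: C_2 → C_1 acts by ∂[p,q,r] = [q,r] − [p,r] + [p,q]. For instance
  ∂[1,2,8] = [2,8] − [1,8] + [1,2],
  ∂[0,1,5] = [1,5] − [0,5] + [0,1].
This gives a 27×18 integer matrix of rank 18; reducing to Smith normal form yields diagonal entries (1,1,1,1,1,1,1,1,1,1,1,1,1,1,1,1,1,2).

Reading off H_k = ker ∂_k / im ∂_{k+1}:

  H_0: rank C_0 − rank ∂_1 = 9 − 8 = 1, and the invariant factors of ∂_1 are all 1, so H_0 ≅ Z.
  H_1: rank ker ∂_1 − rank ∂_2 = (27 − 8) − 18 = 1, and ∂_2 has invariant factor 2 > 1, so H_1 ≅ Z ⊕ Z/2.
  H_2: rank ker ∂_2 − rank ∂_3 = (18 − 18) − 0 = 0, and there is no ∂_3, so H_2 ≅ 0.

(K is a triangulation of the Klein bottle.)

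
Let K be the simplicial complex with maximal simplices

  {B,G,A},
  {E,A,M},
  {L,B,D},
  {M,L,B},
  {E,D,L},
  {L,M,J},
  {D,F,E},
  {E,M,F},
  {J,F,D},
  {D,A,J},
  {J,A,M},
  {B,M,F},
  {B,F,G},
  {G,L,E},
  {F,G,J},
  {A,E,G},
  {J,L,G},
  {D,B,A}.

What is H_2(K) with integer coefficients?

We work with the vertex ordering A < B < D < E < F < G < J < L < M. The simplices of K, each written with vertices in increasing order, are:

  0-simplices (9): A, B, D, E, F, G, J, L, M
  1-simplices (27): AB, AD, AE, AG, AJ, AM, BD, BF, BG, BL, BM, DE, DF, DJ, DL, EF, EG, EL, EM, FG, FJ, FM, GJ, GL, JL, JM, LM
  2-simplices (18): ABD, ABG, ADJ, AEG, AEM, AJM, BDL, BFG, BFM, BLM, DEF, DEL, DFJ, EFM, EGL, FGJ, GJL, JLM

giving chain groups C_0 ≅ Z^9, C_1 ≅ Z^27, C_2 ≅ Z^18.

∂_1: C_1 → C_0 maps an edge to its endpoints' difference, ∂[p,q] = q − p. For instance
  ∂AG = G − A.
As a 9×27 matrix over Z this has rank 8, with invariant factors (1,1,1,1,1,1,1,1).

Boundary ∂_2: C_2 → C_1 maps a triangle to the signed sum of its edges. For instance
  ∂BFM = FM − BM + BF,
  ∂ADJ = DJ − AJ + AD.
As a 27×18 matrix over Z this has rank 17, with invariant factors (1,1,1,1,1,1,1,1,1,1,1,1,1,1,1,1,1).

Computing H_k = (kernel of ∂_k) / (image of ∂_{k+1}):

  H_2: rank ker ∂_2 − rank ∂_3 = (18 − 17) − 0 = 1, and there is no ∂_3, so H_2 ≅ Z.

H_2 = Z.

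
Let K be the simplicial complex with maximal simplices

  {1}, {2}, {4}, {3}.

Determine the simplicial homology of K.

Order the vertices as 1 < 2 < 3 < 4. Listing each simplex with vertices in this order, K has dimension 0 with simplices:

  0-simplices (4): [1], [2], [3], [4]

so the chain groups are C_0 ≅ Z^4.

Reading off H_k = ker ∂_k / im ∂_{k+1}:

  H_0: rank C_0 − rank ∂_1 = 4 − 0 = 4, and there is no ∂_1, so H_0 ≅ Z^4.

(K is a triangulation of a set of 4 points.)

H_0 ≅ Z^4.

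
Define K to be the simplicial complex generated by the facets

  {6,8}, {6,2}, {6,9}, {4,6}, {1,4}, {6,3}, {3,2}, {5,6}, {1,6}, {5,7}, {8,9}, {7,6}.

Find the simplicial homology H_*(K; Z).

H_0 = Z,  H_1 = Z^4.

Take the total order 1 < 2 < 3 < 4 < 5 < 6 < 7 < 8 < 9 on the vertex set. Then K (dimension 1) consists of the simplices:

  0-simplices (9): [1], [2], [3], [4], [5], [6], [7], [8], [9]
  1-simplices (12): [1,4], [1,6], [2,3], [2,6], [3,6], [4,6], [5,6], [5,7], [6,7], [6,8], [6,9], [8,9]

so the chain groups are C_0 ≅ Z^9, C_1 ≅ Z^12.

Boundary ∂_1: C_1 → C_0 sends each edge [p,q] (with p < q) to q − p.
The 9×12 boundary matrix has rank 8 and Smith normal form diag(1,1,1,1,1,1,1,1).

Now H_k = ker ∂_k / im ∂_{k+1}, so:

  H_0: rank C_0 − rank ∂_1 = 9 − 8 = 1, and the invariant factors of ∂_1 are all 1, so H_0 ≅ Z.
  H_1: rank ker ∂_1 − rank ∂_2 = (12 − 8) − 0 = 4, and there is no ∂_2, so H_1 ≅ Z^4.

(K is a triangulation of a wedge of 4 circles.)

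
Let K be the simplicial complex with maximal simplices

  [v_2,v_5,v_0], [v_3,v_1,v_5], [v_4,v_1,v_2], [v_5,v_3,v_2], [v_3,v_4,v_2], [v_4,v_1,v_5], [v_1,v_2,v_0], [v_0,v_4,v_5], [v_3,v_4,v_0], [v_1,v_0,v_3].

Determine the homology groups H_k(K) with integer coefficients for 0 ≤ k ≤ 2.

Order the vertices as v_0 < v_1 < v_2 < v_3 < v_4 < v_5. Listing each simplex with vertices in this order, K has dimension 2 with simplices:

  0-simplices (6): [v_0], [v_1], [v_2], [v_3], [v_4], [v_5]
  1-simplices (15): (15 of them)
  2-simplices (10): [v_0,v_1,v_2], [v_0,v_1,v_3], [v_0,v_2,v_5], [v_0,v_3,v_4], [v_0,v_4,v_5], [v_1,v_2,v_4], [v_1,v_3,v_5], [v_1,v_4,v_5], [v_2,v_3,v_4], [v_2,v_3,v_5]

giving chain groups C_0 ≅ Z^6, C_1 ≅ Z^15, C_2 ≅ Z^10.

Boundary ∂_1: C_1 → C_0 sends each edge [p,q] (with p < q) to q − p. For instance
  ∂[v_1,v_3] = [v_3] − [v_1].
This gives a 6×15 integer matrix of rank 5; reducing to Smith normal form yields diagonal entries (1,1,1,1,1).

Boundary ∂_2: C_2 → C_1 maps a triangle to the signed sum of its edges. For instance
  ∂[v_0,v_2,v_5] = [v_2,v_5] − [v_0,v_5] + [v_0,v_2],
  ∂[v_0,v_3,v_4] = [v_3,v_4] − [v_0,v_4] + [v_0,v_3].
The 15×10 boundary matrix has rank 10 and Smith normal form diag(1,1,1,1,1,1,1,1,1,2).

Computing H_k = (kernel of ∂_k) / (image of ∂_{k+1}):

  H_0: rank C_0 − rank ∂_1 = 6 − 5 = 1, and the invariant factors of ∂_1 are all 1, so H_0 ≅ Z.
  H_1: rank ker ∂_1 − rank ∂_2 = (15 − 5) − 10 = 0, and ∂_2 has invariant factor 2 > 1, so H_1 ≅ Z/2Z.
  H_2: rank ker ∂_2 − rank ∂_3 = (10 − 10) − 0 = 0, and there is no ∂_3, so H_2 ≅ 0.

H_0 ≅ Z,  H_1 ≅ Z/2Z,  H_2 = 0.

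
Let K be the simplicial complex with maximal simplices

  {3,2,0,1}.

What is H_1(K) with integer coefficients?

H_1 ≅ 0.

Fix the vertex order 0 < 1 < 2 < 3 and write every simplex with vertices in increasing order. Then dim K = 3 and the simplices of K are:

  0-simplices (4): [0], [1], [2], [3]
  1-simplices (6): [0,1], [0,2], [0,3], [1,2], [1,3], [2,3]
  2-simplices (4): [0,1,2], [0,1,3], [0,2,3], [1,2,3]
  3-simplices (1): [0,1,2,3]

giving chain groups C_0 ≅ Z^4, C_1 ≅ Z^6, C_2 ≅ Z^4, C_3 ≅ Z^1.

∂_1: C_1 → C_0 is given by ∂[p,q] = [q] − [p]. For instance
  ∂[0,2] = [2] − [0].
This gives a 4×6 integer matrix of rank 3; reducing to Smith normal form yields diagonal entries (1,1,1).

The boundary map ∂_2: C_2 → C_1 maps a triangle to the signed sum of its edges. For instance
  ∂[0,1,2] = [1,2] − [0,2] + [0,1],
  ∂[0,1,3] = [1,3] − [0,3] + [0,1].
The 6×4 boundary matrix has rank 3 and Smith normal form diag(1,1,1).

The boundary map ∂_3: C_3 → C_2 sends each 3-simplex σ to the alternating sum Σ_i (−1)^i (σ with its i-th vertex removed). For instance
  ∂[0,1,2,3] = [1,2,3] − [0,2,3] + [0,1,3] − [0,1,2].
The 4×1 boundary matrix has rank 1 and Smith normal form diag(1).

Reading off H_k = ker ∂_k / im ∂_{k+1}:

  H_1: rank ker ∂_1 − rank ∂_2 = (6 − 3) − 3 = 0, and the invariant factors of ∂_2 are all 1, so H_1 ≅ 0.

(K is a triangulation of the 3-simplex.)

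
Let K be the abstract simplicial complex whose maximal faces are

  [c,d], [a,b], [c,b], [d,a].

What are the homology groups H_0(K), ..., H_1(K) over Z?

Fix the vertex order a < b < c < d and write every simplex with vertices in increasing order. Then dim K = 1 and the simplices of K are:

  0-simplices (4): a, b, c, d
  1-simplices (4): ab, ad, bc, cd

so the chain groups are C_0 ≅ Z^4, C_1 ≅ Z^4.

∂_1: C_1 → C_0 is given by ∂[p,q] = [q] − [p]. For instance
  ∂cd = d − c.
The resulting 4×4 matrix has rank 3, and its Smith normal form has invariant factors (1,1,1).

From H_k ≅ ker(∂_k) / im(∂_{k+1}) we obtain:

  H_0: rank C_0 − rank ∂_1 = 4 − 3 = 1, and the invariant factors of ∂_1 are all 1, so H_0 = Z.
  H_1: rank ker ∂_1 − rank ∂_2 = (4 − 3) − 0 = 1, and there is no ∂_2, so H_1 = Z.

As a check, the Euler characteristic is 4 − 4 = 0, which agrees with 1 − 1 = 0.

H_0 = Z,  H_1 = Z.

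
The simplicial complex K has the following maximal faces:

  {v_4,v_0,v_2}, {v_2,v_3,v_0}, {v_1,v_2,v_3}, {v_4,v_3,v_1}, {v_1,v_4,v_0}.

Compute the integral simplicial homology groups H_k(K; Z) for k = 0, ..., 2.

Take the total order v_0 < v_1 < v_2 < v_3 < v_4 on the vertex set. Then K (dimension 2) consists of the simplices:

  0-simplices (5): [v_0], [v_1], [v_2], [v_3], [v_4]
  1-simplices (10): [v_0,v_1], [v_0,v_2], [v_0,v_3], [v_0,v_4], [v_1,v_2], [v_1,v_3], [v_1,v_4], [v_2,v_3], [v_2,v_4], [v_3,v_4]
  2-simplices (5): [v_0,v_1,v_4], [v_0,v_2,v_3], [v_0,v_2,v_4], [v_1,v_2,v_3], [v_1,v_3,v_4]

Hence C_0 ≅ Z^5, C_1 ≅ Z^10, C_2 ≅ Z^5.

The boundary map ∂_1: C_1 → C_0 sends each edge [p,q] (with p < q) to q − p. For instance
  ∂[v_1,v_2] = [v_2] − [v_1].
As a 5×10 matrix over Z this has rank 4, with invariant factors (1,1,1,1).

Boundary ∂_2: C_2 → C_1 acts by ∂[p,q,r] = [q,r] − [p,r] + [p,q]. For instance
  ∂[v_0,v_2,v_3] = [v_2,v_3] − [v_0,v_3] + [v_0,v_2],
  ∂[v_1,v_2,v_3] = [v_2,v_3] − [v_1,v_3] + [v_1,v_2].
As a 10×5 matrix over Z this has rank 5, with invariant factors (1,1,1,1,1).

From H_k ≅ ker(∂_k) / im(∂_{k+1}) we obtain:

  H_0: rank C_0 − rank ∂_1 = 5 − 4 = 1, and the invariant factors of ∂_1 are all 1, so H_0 = Z.
  H_1: rank ker ∂_1 − rank ∂_2 = (10 − 4) − 5 = 1, and the invariant factors of ∂_2 are all 1, so H_1 = Z.
  H_2: rank ker ∂_2 − rank ∂_3 = (5 − 5) − 0 = 0, and there is no ∂_3, so H_2 = 0.

H_0 ≅ Z,  H_1 ≅ Z,  H_2 = 0.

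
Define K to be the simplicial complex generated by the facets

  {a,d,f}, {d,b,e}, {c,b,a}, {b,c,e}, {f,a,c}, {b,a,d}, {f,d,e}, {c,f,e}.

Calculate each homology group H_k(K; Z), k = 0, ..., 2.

H_0 = Z,  H_1 = 0,  H_2 = Z.

We work with the vertex ordering a < b < c < d < e < f. The simplices of K, each written with vertices in increasing order, are:

  0-simplices (6): a, b, c, d, e, f
  1-simplices (12): ab, ac, ad, af, bc, bd, be, ce, cf, de, df, ef
  2-simplices (8): abc, abd, acf, adf, bce, bde, cef, def

so the chain groups are C_0 ≅ Z^6, C_1 ≅ Z^12, C_2 ≅ Z^8.

The boundary map ∂_1: C_1 → C_0 sends each edge [p,q] (with p < q) to q − p. For instance
  ∂de = e − d.
The resulting 6×12 matrix has rank 5, and its Smith normal form has invariant factors (1,1,1,1,1).

Boundary ∂_2: C_2 → C_1 acts by ∂[p,q,r] = [q,r] − [p,r] + [p,q]. For instance
  ∂def = ef − df + de,
  ∂bde = de − be + bd.
As a 12×8 matrix over Z this has rank 7, with invariant factors (1,1,1,1,1,1,1).

Computing H_k = (kernel of ∂_k) / (image of ∂_{k+1}):

  H_0: rank C_0 − rank ∂_1 = 6 − 5 = 1, and the invariant factors of ∂_1 are all 1, so H_0 = Z.
  H_1: rank ker ∂_1 − rank ∂_2 = (12 − 5) − 7 = 0, and the invariant factors of ∂_2 are all 1, so H_1 = 0.
  H_2: rank ker ∂_2 − rank ∂_3 = (8 − 7) − 0 = 1, and there is no ∂_3, so H_2 = Z.

(K is a triangulation of the 2-sphere S^2.)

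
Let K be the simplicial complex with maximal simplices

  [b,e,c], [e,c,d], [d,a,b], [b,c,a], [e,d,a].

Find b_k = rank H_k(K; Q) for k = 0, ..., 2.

Fix the vertex order a < b < c < d < e and write every simplex with vertices in increasing order. Then dim K = 2 and the simplices of K are:

  0-simplices (5): a, b, c, d, e
  1-simplices (10): ab, ac, ad, ae, bc, bd, be, cd, ce, de
  2-simplices (5): abc, abd, ade, bce, cde

giving chain groups C_0 ≅ Z^5, C_1 ≅ Z^10, C_2 ≅ Z^5.

∂_1: C_1 → C_0 is given by ∂[p,q] = [q] − [p].
The resulting 5×10 matrix has rank 4, and its Smith normal form has invariant factors (1,1,1,1).

The boundary map ∂_2: C_2 → C_1 sends each 2-simplex [p,q,r] to [q,r] − [p,r] + [p,q]. For instance
  ∂abd = bd − ad + ab,
  ∂cde = de − ce + cd.
As a 10×5 matrix over Z this has rank 5, with invariant factors (1,1,1,1,1).

Computing H_k = (kernel of ∂_k) / (image of ∂_{k+1}):

  H_0: rank C_0 − rank ∂_1 = 5 − 4 = 1, and the invariant factors of ∂_1 are all 1, so H_0 ≅ Z.
  H_1: rank ker ∂_1 − rank ∂_2 = (10 − 4) − 5 = 1, and the invariant factors of ∂_2 are all 1, so H_1 ≅ Z.
  H_2: rank ker ∂_2 − rank ∂_3 = (5 − 5) − 0 = 0, and there is no ∂_3, so H_2 ≅ 0.

(K is a triangulation of the Möbius band.)

Hence the Betti numbers are b_0 = 1, b_1 = 1, b_2 = 0.

b_0 = 1, b_1 = 1, b_2 = 0.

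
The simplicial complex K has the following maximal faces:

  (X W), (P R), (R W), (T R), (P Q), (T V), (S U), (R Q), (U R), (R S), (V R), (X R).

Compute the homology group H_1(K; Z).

H_1 ≅ Z^4.

We work with the vertex ordering P < Q < R < S < T < U < V < W < X. The simplices of K, each written with vertices in increasing order, are:

  0-simplices (9): P, Q, R, S, T, U, V, W, X
  1-simplices (12): PQ, PR, QR, RS, RT, RU, RV, RW, RX, SU, TV, WX

so the chain groups are C_0 ≅ Z^9, C_1 ≅ Z^12.

∂_1: C_1 → C_0 is given by ∂[p,q] = [q] − [p].
As a 9×12 matrix over Z this has rank 8, with invariant factors (1,1,1,1,1,1,1,1).

From H_k ≅ ker(∂_k) / im(∂_{k+1}) we obtain:

  H_1: rank ker ∂_1 − rank ∂_2 = (12 − 8) − 0 = 4, and there is no ∂_2, so H_1 ≅ Z^4.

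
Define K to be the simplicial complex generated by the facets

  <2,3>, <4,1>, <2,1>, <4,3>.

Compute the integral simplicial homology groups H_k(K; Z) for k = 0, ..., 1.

We work with the vertex ordering 1 < 2 < 3 < 4. The simplices of K, each written with vertices in increasing order, are:

  0-simplices (4): [1], [2], [3], [4]
  1-simplices (4): [1,2], [1,4], [2,3], [3,4]

so the chain groups are C_0 ≅ Z^4, C_1 ≅ Z^4.

Boundary ∂_1: C_1 → C_0 maps an edge to its endpoints' difference, ∂[p,q] = q − p. For instance
  ∂[1,2] = [2] − [1].
The 4×4 boundary matrix has rank 3 and Smith normal form diag(1,1,1).

From H_k ≅ ker(∂_k) / im(∂_{k+1}) we obtain:

  H_0: rank C_0 − rank ∂_1 = 4 − 3 = 1, and the invariant factors of ∂_1 are all 1, so H_0 ≅ Z.
  H_1: rank ker ∂_1 − rank ∂_2 = (4 − 3) − 0 = 1, and there is no ∂_2, so H_1 ≅ Z.

(K is a triangulation of the circle S^1.)

H_0 ≅ Z,  H_1 ≅ Z.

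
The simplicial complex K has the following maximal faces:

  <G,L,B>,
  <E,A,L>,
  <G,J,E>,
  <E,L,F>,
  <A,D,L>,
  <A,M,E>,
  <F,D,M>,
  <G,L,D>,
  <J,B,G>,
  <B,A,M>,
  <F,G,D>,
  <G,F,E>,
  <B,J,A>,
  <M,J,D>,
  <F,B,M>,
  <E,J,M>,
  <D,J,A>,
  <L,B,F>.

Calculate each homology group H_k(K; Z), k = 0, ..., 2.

We work with the vertex ordering A < B < D < E < F < G < J < L < M. The simplices of K, each written with vertices in increasing order, are:

  0-simplices (9): A, B, D, E, F, G, J, L, M
  1-simplices (27): AB, AD, AE, AJ, AL, AM, BF, BG, BJ, BL, BM, DF, DG, DJ, DL, DM, EF, EG, EJ, EL, EM, FG, FL, FM, GJ, GL, JM
  2-simplices (18): ABJ, ABM, ADJ, ADL, AEL, AEM, BFL, BFM, BGJ, BGL, DFG, DFM, DGL, DJM, EFG, EFL, EGJ, EJM

Hence C_0 ≅ Z^9, C_1 ≅ Z^27, C_2 ≅ Z^18.

∂_1: C_1 → C_0 maps an edge to its endpoints' difference, ∂[p,q] = q − p.
The 9×27 boundary matrix has rank 8 and Smith normal form diag(1,1,1,1,1,1,1,1).

The boundary map ∂_2: C_2 → C_1 maps a triangle to the signed sum of its edges. For instance
  ∂ADJ = DJ − AJ + AD,
  ∂ADL = DL − AL + AD.
This gives a 27×18 integer matrix of rank 18; reducing to Smith normal form yields diagonal entries (1,1,1,1,1,1,1,1,1,1,1,1,1,1,1,1,1,2).

From H_k ≅ ker(∂_k) / im(∂_{k+1}) we obtain:

  H_0: rank C_0 − rank ∂_1 = 9 − 8 = 1, and the invariant factors of ∂_1 are all 1, so H_0 = Z.
  H_1: rank ker ∂_1 − rank ∂_2 = (27 − 8) − 18 = 1, and ∂_2 has invariant factor 2 > 1, so H_1 = Z ⊕ Z/2.
  H_2: rank ker ∂_2 − rank ∂_3 = (18 − 18) − 0 = 0, and there is no ∂_3, so H_2 = 0.

H_0 ≅ Z,  H_1 ≅ Z ⊕ Z/2,  H_2 = 0.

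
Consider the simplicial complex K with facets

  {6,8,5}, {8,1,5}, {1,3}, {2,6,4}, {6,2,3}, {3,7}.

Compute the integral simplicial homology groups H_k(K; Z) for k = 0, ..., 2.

H_0 ≅ Z,  H_1 ≅ Z,  H_2 = 0.

Order the vertices as 1 < 2 < 3 < 4 < 5 < 6 < 7 < 8. Listing each simplex with vertices in this order, K has dimension 2 with simplices:

  0-simplices (8): [1], [2], [3], [4], [5], [6], [7], [8]
  1-simplices (12): [1,3], [1,5], [1,8], [2,3], [2,4], [2,6], [3,6], [3,7], [4,6], [5,6], [5,8], [6,8]
  2-simplices (4): [1,5,8], [2,3,6], [2,4,6], [5,6,8]

giving chain groups C_0 ≅ Z^8, C_1 ≅ Z^12, C_2 ≅ Z^4.

The boundary map ∂_1: C_1 → C_0 is given by ∂[p,q] = [q] − [p]. For instance
  ∂[1,8] = [8] − [1].
The 8×12 boundary matrix has rank 7 and Smith normal form diag(1,1,1,1,1,1,1).

The boundary map ∂_2: C_2 → C_1 sends each 2-simplex [p,q,r] to [q,r] − [p,r] + [p,q]. For instance
  ∂[2,4,6] = [4,6] − [2,6] + [2,4],
  ∂[1,5,8] = [5,8] − [1,8] + [1,5].
This gives a 12×4 integer matrix of rank 4; reducing to Smith normal form yields diagonal entries (1,1,1,1).

Computing H_k = (kernel of ∂_k) / (image of ∂_{k+1}):

  H_0: rank C_0 − rank ∂_1 = 8 − 7 = 1, and the invariant factors of ∂_1 are all 1, so H_0 ≅ Z.
  H_1: rank ker ∂_1 − rank ∂_2 = (12 − 7) − 4 = 1, and the invariant factors of ∂_2 are all 1, so H_1 ≅ Z.
  H_2: rank ker ∂_2 − rank ∂_3 = (4 − 4) − 0 = 0, and there is no ∂_3, so H_2 ≅ 0.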